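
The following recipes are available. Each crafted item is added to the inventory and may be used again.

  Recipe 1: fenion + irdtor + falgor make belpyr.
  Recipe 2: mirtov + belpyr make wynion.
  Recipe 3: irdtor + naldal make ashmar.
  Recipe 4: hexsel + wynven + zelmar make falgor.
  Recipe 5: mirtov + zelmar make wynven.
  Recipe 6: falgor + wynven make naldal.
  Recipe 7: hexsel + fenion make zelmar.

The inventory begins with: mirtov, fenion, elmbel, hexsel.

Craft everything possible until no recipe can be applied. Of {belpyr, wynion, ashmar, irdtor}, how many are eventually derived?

belpyr would need fenion, irdtor, and falgor (Recipe 1), but irdtor is never obtained.
wynion would need mirtov and belpyr (Recipe 2), but belpyr is never obtained.
ashmar would need irdtor and naldal (Recipe 3), but irdtor is never obtained.
No rule produces irdtor, and it is not given.
None of the 4 are reached.

0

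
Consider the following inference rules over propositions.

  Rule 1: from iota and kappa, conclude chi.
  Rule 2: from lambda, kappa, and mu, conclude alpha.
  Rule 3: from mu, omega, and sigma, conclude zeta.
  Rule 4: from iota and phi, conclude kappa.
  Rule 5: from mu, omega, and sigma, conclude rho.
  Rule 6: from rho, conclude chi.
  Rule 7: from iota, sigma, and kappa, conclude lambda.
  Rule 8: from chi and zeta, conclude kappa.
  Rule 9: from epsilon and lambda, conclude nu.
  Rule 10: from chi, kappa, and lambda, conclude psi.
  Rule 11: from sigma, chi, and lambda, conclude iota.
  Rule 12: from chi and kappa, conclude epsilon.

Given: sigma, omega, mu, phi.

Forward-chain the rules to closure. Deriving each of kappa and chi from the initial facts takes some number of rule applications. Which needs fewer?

chi

chi: mu, omega, and sigma hold, so rho follows (Rule 5). From rho, Rule 6 gives chi. [2 rule applications]
kappa: mu, omega, and sigma hold, so zeta follows (Rule 3). From mu, omega, and sigma, Rule 5 gives rho. rho holds, so chi follows (Rule 6). chi and zeta hold, so kappa follows (Rule 8). [4 rule applications]
chi needs fewer.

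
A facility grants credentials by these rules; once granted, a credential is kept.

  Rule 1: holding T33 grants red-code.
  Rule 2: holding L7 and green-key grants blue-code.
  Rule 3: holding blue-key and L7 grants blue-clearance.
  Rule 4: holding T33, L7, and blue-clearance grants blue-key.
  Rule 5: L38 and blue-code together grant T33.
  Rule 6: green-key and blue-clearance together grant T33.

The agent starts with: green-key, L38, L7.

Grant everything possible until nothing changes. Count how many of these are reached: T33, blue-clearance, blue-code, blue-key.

2

Holding L7 and green-key grants blue-code (Rule 2).
Holding L38 and blue-code grants T33 (Rule 5).
T33: reached.
blue-clearance would need blue-key and L7 (Rule 3), but blue-key is never granted.
blue-code: reached.
blue-key would need T33, L7, and blue-clearance (Rule 4), but blue-clearance is never granted.
Reached: T33 and blue-code — 2 of the 4.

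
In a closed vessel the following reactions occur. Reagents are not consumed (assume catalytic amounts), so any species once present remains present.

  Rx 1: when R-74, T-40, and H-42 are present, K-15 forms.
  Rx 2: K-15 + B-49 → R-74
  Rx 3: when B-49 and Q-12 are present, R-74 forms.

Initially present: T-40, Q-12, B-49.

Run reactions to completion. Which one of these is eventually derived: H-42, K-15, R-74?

B-49 and Q-12 present → R-74 forms (Rx 3).
No rule produces H-42, and it is not given. K-15 would need R-74, T-40, and H-42 (Rx 1), but H-42 never forms.

R-74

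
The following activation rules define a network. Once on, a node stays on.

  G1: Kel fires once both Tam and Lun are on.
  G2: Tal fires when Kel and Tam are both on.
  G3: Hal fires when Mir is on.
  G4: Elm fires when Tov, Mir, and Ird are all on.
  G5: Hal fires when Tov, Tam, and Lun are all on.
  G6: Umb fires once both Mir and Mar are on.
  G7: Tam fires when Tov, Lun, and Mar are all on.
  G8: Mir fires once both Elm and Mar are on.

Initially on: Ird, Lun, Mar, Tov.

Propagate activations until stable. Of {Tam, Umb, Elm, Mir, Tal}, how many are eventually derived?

G7: Tov, Lun, and Mar on → Tam on.
Tam and Lun are on, so Kel fires (G1).
Kel and Tam are on, so Tal fires (G2).
Tam: reached.
Umb would need Mir and Mar (G6), but Mir never turns on.
Elm would need Tov, Mir, and Ird (G4), but Mir never turns on.
Mir would need Elm and Mar (G8), but Elm never turns on.
Tal: reached.
Reached: Tam and Tal — 2 of the 5.

2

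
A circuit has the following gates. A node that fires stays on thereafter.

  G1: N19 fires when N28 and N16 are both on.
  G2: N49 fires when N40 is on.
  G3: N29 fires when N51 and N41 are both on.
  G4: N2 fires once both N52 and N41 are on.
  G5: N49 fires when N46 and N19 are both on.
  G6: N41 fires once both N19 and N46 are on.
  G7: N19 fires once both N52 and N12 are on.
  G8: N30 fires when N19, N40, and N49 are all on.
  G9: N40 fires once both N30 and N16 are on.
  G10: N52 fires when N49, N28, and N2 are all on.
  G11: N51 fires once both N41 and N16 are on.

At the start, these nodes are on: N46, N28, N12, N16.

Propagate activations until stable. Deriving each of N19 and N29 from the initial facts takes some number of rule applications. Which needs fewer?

N19

N19: N28 and N16 are on, so N19 fires (G1). [1 rule application]
N29: G1: N28 and N16 on → N19 on. G6: N19 and N46 on → N41 on. G11: N41 and N16 on → N51 on. G3: N51 and N41 on → N29 on. [4 rule applications]
N19 needs fewer.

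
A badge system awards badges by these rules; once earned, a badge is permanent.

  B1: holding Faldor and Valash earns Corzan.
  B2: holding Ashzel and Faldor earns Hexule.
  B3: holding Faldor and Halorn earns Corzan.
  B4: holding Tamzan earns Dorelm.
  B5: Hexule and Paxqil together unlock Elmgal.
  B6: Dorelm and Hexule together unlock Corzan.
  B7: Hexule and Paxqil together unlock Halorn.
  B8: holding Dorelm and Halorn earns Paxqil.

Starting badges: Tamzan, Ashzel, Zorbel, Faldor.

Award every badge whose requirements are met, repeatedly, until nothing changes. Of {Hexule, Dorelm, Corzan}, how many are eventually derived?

3

With Ashzel and Faldor, Hexule is earned (B2).
With Tamzan, Dorelm is earned (B4).
With Dorelm and Hexule, Corzan is earned (B6).
Hexule: reached.
Dorelm: reached.
Corzan: reached.
All 3 are reached.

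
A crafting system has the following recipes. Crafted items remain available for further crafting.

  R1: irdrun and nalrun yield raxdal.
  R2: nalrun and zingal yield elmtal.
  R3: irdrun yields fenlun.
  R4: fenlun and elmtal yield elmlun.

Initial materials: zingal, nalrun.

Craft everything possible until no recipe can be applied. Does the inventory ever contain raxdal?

raxdal would need irdrun and nalrun (R1), but irdrun is never obtained.

No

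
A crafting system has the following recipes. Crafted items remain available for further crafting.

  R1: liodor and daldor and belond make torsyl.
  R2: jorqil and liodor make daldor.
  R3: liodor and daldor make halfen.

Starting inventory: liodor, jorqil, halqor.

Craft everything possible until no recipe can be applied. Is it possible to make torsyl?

torsyl would need liodor, daldor, and belond (R1), but belond is never obtained.

No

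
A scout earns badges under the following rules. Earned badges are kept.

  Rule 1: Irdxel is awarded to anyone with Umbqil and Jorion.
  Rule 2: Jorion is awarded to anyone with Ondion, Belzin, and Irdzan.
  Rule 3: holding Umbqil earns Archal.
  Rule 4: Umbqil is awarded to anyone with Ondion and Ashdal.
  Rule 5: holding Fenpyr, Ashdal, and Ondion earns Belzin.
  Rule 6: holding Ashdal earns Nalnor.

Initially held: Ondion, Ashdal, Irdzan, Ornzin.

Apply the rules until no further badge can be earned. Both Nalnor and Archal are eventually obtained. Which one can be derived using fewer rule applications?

Nalnor

Nalnor: With Ashdal, Nalnor is earned (Rule 6). [1 rule application]
Archal: With Ondion and Ashdal, Umbqil is earned (Rule 4). With Umbqil, Archal is earned (Rule 3). [2 rule applications]
Nalnor needs fewer.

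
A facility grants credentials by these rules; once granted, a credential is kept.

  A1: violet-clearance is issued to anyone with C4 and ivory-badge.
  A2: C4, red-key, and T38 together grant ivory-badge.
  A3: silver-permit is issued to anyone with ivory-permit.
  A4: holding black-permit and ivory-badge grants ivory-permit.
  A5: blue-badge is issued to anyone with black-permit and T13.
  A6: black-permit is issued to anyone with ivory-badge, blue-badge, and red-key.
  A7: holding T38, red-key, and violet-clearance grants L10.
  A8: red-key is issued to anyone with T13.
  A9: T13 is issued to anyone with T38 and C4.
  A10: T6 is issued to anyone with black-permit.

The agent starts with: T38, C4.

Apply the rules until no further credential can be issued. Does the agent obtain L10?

Holding T38 and C4 grants T13 (A9).
Holding T13 grants red-key (A8).
Holding C4, red-key, and T38 grants ivory-badge (A2).
Holding C4 and ivory-badge grants violet-clearance (A1).
Holding T38, red-key, and violet-clearance grants L10 (A7).

Yes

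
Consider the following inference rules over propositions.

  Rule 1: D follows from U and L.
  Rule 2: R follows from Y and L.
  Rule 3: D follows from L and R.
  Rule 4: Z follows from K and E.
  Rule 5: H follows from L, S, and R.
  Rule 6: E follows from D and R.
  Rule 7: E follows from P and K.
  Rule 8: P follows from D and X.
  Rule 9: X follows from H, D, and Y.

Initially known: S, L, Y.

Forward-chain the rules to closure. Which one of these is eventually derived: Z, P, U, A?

P

From Y and L, Rule 2 gives R.
From L and R, Rule 3 gives D.
From L, S, and R, Rule 5 gives H.
H, D, and Y hold, so X follows (Rule 9).
D and X hold, so P follows (Rule 8).
No rule produces A, and it is not given. No rule produces U, and it is not given. Z would need K and E (Rule 4), but K is never established.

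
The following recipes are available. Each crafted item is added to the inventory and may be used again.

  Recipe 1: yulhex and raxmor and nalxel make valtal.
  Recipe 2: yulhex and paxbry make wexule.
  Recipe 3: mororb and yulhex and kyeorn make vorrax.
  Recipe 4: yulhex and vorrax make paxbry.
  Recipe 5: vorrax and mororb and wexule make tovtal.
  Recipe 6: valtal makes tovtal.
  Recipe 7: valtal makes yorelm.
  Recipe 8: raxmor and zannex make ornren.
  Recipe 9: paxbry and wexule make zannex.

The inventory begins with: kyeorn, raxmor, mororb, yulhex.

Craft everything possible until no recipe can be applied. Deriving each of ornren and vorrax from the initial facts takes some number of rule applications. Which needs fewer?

vorrax

vorrax: mororb and yulhex and kyeorn → vorrax (Recipe 3). [1 rule application]
ornren: mororb and yulhex and kyeorn → vorrax (Recipe 3). yulhex and vorrax → paxbry (Recipe 4). yulhex and paxbry → wexule (Recipe 2). Using Recipe 9, paxbry and wexule make zannex. Using Recipe 8, raxmor and zannex make ornren. [5 rule applications]
vorrax needs fewer.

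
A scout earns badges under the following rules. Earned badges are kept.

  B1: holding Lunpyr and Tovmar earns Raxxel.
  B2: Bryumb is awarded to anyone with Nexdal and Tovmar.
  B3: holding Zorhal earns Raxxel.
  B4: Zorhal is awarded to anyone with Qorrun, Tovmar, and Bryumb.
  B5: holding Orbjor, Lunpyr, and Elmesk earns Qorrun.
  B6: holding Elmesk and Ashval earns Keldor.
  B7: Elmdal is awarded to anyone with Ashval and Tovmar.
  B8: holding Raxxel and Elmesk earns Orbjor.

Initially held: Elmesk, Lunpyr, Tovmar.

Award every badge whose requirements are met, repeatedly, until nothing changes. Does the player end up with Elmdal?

Elmdal would need Ashval and Tovmar (B7), but Ashval is never earned.

No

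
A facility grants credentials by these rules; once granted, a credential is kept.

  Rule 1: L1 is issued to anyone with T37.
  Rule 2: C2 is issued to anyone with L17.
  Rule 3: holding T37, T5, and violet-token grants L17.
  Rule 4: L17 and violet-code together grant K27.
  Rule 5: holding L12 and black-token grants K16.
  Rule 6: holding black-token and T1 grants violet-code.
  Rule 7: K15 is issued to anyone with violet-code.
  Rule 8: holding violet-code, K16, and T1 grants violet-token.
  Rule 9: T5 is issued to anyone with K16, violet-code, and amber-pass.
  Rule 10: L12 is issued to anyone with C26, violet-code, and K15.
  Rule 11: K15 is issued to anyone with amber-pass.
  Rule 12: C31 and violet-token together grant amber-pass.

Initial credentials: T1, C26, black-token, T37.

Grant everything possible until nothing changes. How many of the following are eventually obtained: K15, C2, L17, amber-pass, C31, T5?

1

Holding black-token and T1 grants violet-code (Rule 6).
Holding violet-code grants K15 (Rule 7).
K15: reached.
C2 would need L17 (Rule 2), but L17 is never granted.
L17 would need T37, T5, and violet-token (Rule 3), but T5 is never granted.
amber-pass would need C31 and violet-token (Rule 12), but C31 is never granted.
No rule produces C31, and it is not given.
T5 would need K16, violet-code, and amber-pass (Rule 9), but amber-pass is never granted.
Reached: K15 — 1 of the 6.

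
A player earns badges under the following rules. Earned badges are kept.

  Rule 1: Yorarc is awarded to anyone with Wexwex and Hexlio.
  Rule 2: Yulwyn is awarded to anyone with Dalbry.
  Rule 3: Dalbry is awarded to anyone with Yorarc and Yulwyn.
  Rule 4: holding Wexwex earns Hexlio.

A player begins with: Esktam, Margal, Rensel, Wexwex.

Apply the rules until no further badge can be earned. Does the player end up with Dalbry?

No

Dalbry would need Yorarc and Yulwyn (Rule 3), but Yulwyn is never earned.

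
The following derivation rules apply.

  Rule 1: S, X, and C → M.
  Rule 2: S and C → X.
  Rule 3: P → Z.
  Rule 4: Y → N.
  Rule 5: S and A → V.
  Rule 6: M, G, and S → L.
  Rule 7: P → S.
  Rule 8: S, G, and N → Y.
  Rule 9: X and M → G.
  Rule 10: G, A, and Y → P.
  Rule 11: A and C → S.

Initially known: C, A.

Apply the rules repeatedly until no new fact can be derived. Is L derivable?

Yes

A and C hold, so S follows (Rule 11).
S and C hold, so X follows (Rule 2).
S, X, and C hold, so M follows (Rule 1).
From X and M, Rule 9 gives G.
M, G, and S hold, so L follows (Rule 6).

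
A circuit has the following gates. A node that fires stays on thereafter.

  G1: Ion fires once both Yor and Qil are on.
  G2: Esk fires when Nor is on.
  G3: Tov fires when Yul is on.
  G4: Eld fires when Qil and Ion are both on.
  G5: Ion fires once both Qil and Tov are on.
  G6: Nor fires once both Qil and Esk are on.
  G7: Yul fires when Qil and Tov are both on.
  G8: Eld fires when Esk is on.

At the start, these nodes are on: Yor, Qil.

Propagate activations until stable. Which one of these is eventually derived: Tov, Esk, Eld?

Eld

G1: Yor and Qil on → Ion on.
G4: Qil and Ion on → Eld on.
Tov would need Yul (G3), but Yul never turns on. Esk would need Nor (G2), but Nor never turns on.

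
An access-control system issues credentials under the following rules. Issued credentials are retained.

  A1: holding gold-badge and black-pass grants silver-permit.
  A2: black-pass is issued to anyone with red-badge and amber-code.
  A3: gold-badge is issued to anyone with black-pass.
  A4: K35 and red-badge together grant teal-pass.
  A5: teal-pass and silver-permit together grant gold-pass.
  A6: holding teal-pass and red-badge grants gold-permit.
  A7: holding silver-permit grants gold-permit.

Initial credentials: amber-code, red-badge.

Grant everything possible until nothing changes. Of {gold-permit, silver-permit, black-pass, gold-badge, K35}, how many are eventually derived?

Holding red-badge and amber-code grants black-pass (A2).
Holding black-pass grants gold-badge (A3).
Holding gold-badge and black-pass grants silver-permit (A1).
Holding silver-permit grants gold-permit (A7).
gold-permit: reached.
silver-permit: reached.
black-pass: reached.
gold-badge: reached.
No rule produces K35, and it is not given.
Reached: gold-permit, silver-permit, black-pass, and gold-badge — 4 of the 5.

4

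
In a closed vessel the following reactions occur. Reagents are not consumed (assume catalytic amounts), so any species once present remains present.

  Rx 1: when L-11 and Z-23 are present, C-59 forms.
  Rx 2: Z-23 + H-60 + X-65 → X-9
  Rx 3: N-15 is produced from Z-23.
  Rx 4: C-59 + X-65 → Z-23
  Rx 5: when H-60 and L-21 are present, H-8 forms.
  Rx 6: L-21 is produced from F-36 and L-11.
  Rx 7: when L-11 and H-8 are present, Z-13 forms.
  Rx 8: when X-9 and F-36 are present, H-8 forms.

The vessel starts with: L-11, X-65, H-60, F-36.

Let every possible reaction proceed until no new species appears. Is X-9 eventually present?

X-9 would need Z-23, H-60, and X-65 (Rx 2), but Z-23 never forms.

No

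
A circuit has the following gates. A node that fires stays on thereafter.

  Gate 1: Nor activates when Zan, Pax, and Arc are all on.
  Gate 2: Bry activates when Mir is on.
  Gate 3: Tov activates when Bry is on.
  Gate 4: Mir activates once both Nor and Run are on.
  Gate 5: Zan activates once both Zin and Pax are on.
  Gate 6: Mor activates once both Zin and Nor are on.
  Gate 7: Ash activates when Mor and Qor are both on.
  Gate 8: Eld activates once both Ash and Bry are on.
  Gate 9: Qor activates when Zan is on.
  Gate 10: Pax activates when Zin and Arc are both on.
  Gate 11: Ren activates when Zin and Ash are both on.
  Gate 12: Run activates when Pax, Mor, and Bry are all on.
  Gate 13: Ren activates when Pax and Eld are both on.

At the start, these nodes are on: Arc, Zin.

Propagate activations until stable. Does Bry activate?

Bry would need Mir (Gate 2), but Mir never turns on.

No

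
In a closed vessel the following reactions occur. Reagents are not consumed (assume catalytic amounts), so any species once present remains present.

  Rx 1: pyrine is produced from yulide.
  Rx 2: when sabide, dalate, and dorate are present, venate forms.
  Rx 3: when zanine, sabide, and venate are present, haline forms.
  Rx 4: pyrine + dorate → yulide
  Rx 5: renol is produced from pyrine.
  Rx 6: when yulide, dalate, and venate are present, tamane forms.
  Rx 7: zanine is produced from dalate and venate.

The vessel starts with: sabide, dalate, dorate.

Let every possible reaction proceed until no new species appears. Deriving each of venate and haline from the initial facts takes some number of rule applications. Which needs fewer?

venate: sabide, dalate, and dorate present → venate forms (Rx 2). [1 rule application]
haline: sabide, dalate, and dorate present → venate forms (Rx 2). dalate and venate present → zanine forms (Rx 7). zanine, sabide, and venate present → haline forms (Rx 3). [3 rule applications]
venate needs fewer.

venate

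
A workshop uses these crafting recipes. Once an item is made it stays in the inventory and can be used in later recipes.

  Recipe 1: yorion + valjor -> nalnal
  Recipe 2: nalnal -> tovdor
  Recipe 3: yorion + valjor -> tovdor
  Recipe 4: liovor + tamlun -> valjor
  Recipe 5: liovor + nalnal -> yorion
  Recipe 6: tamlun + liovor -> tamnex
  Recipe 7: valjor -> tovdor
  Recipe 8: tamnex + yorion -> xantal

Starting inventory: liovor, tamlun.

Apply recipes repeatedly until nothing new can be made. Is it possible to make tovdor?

Using Recipe 4, liovor and tamlun make valjor.
valjor -> tovdor (Recipe 7).

Yes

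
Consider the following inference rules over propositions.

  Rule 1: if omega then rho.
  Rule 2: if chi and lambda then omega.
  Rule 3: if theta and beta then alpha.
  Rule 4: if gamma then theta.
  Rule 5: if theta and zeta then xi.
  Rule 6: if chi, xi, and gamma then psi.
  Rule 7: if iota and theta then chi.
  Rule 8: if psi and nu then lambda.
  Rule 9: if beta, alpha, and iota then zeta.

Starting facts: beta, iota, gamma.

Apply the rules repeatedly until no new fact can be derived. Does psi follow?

From gamma, Rule 4 gives theta.
From theta and beta, Rule 3 gives alpha.
iota and theta hold, so chi follows (Rule 7).
From beta, alpha, and iota, Rule 9 gives zeta.
From theta and zeta, Rule 5 gives xi.
From chi, xi, and gamma, Rule 6 gives psi.

Yes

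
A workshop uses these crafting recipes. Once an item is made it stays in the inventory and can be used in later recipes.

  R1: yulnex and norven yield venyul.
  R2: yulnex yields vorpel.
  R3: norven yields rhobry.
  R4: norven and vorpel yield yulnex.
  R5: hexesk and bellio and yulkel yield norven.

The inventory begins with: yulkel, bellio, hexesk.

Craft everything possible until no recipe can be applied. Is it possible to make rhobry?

Yes

Using R5, hexesk, bellio, and yulkel make norven.
norven → rhobry (R3).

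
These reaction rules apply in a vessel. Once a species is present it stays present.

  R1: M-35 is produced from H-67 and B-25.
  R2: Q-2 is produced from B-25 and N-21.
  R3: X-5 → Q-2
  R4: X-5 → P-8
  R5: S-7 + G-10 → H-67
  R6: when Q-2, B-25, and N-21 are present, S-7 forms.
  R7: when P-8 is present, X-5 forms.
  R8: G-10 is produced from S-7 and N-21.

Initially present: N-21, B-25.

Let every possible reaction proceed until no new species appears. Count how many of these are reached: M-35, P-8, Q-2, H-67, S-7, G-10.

5

B-25 and N-21 present → Q-2 forms (R2).
Q-2, B-25, and N-21 present → S-7 forms (R6).
S-7 and N-21 present → G-10 forms (R8).
S-7 and G-10 present → H-67 forms (R5).
H-67 and B-25 present → M-35 forms (R1).
M-35: reached.
P-8 would need X-5 (R4), but X-5 never forms.
Q-2: reached.
H-67: reached.
S-7: reached.
G-10: reached.
Reached: M-35, Q-2, H-67, S-7, and G-10 — 5 of the 6.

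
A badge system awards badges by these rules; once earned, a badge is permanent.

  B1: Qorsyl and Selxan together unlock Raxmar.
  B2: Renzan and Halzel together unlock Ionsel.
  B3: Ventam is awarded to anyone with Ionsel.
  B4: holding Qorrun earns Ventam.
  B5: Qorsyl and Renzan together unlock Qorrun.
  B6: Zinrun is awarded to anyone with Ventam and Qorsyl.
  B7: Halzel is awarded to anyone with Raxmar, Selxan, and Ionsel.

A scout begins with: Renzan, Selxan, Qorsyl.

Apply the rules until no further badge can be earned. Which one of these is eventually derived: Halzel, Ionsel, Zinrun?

Zinrun

With Qorsyl and Renzan, Qorrun is earned (B5).
With Qorrun, Ventam is earned (B4).
With Ventam and Qorsyl, Zinrun is earned (B6).
Ionsel would need Renzan and Halzel (B2), but Halzel is never earned. Halzel would need Raxmar, Selxan, and Ionsel (B7), but Ionsel is never earned.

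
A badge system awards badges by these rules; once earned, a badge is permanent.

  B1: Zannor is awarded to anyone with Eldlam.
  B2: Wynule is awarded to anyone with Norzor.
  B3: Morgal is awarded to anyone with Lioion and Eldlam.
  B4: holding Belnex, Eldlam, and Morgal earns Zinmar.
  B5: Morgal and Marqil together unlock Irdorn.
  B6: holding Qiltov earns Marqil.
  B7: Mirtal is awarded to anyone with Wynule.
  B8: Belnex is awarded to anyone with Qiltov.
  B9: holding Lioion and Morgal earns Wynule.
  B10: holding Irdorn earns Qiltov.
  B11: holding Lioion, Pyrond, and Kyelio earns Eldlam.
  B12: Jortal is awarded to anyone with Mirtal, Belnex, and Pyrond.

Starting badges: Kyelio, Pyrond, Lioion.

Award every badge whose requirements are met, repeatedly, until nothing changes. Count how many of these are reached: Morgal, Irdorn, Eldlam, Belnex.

With Lioion, Pyrond, and Kyelio, Eldlam is earned (B11).
With Lioion and Eldlam, Morgal is earned (B3).
Morgal: reached.
Irdorn would need Morgal and Marqil (B5), but Marqil is never earned.
Eldlam: reached.
Belnex would need Qiltov (B8), but Qiltov is never earned.
Reached: Morgal and Eldlam — 2 of the 4.

2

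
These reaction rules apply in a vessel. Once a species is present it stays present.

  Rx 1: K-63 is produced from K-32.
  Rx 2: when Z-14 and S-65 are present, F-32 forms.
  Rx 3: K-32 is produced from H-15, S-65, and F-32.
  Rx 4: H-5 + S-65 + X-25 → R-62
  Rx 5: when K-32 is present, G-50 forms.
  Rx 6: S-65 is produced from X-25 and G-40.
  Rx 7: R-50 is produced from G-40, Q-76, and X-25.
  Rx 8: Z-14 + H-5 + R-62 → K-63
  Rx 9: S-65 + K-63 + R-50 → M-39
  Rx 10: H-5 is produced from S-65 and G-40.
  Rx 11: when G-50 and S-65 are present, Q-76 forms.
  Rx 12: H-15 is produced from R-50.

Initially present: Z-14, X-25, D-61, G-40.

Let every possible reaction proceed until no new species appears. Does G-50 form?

G-50 would need K-32 (Rx 5), but K-32 never forms.

No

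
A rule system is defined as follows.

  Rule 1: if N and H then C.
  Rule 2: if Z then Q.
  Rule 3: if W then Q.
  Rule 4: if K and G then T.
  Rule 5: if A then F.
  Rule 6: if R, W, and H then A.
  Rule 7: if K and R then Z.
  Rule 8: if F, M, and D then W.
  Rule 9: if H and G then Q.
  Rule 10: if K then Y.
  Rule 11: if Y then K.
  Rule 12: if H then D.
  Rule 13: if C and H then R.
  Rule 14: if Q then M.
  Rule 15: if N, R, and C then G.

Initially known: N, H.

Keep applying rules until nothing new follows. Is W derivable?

No

W would need F, M, and D (Rule 8), but F is never established.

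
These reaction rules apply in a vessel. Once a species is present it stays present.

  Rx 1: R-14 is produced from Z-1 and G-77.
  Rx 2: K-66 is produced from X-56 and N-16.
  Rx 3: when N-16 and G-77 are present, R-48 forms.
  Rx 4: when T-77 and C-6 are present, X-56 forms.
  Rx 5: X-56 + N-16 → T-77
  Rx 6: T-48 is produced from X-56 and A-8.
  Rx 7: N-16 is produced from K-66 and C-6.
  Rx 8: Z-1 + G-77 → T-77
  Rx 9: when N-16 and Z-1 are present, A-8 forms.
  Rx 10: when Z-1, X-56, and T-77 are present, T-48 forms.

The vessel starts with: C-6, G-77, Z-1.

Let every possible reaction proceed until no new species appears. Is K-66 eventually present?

No

K-66 would need X-56 and N-16 (Rx 2), but N-16 never forms.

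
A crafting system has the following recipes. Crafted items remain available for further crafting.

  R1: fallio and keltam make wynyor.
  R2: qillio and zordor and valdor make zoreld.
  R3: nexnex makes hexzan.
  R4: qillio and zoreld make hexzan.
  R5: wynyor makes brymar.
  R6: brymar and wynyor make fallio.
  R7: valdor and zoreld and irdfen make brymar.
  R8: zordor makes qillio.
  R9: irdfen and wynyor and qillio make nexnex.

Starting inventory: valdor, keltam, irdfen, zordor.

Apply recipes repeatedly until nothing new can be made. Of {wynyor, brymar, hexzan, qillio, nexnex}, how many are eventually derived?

Using R8, zordor makes qillio.
Using R2, qillio, zordor, and valdor make zoreld.
Using R4, qillio and zoreld make hexzan.
valdor and zoreld and irdfen → brymar (R7).
wynyor would need fallio and keltam (R1), but fallio is never obtained.
brymar: reached.
hexzan: reached.
qillio: reached.
nexnex would need irdfen, wynyor, and qillio (R9), but wynyor is never obtained.
Reached: brymar, hexzan, and qillio — 3 of the 5.

3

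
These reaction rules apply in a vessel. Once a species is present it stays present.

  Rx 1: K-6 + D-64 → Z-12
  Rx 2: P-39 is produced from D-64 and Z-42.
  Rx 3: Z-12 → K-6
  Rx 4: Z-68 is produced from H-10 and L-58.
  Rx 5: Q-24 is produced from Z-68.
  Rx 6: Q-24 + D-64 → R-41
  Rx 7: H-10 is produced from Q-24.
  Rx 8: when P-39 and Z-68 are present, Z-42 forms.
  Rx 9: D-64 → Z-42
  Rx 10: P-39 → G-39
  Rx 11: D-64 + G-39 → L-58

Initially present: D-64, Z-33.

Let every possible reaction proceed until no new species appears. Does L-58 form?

Yes

D-64 present → Z-42 forms (Rx 9).
D-64 and Z-42 present → P-39 forms (Rx 2).
P-39 present → G-39 forms (Rx 10).
D-64 and G-39 present → L-58 forms (Rx 11).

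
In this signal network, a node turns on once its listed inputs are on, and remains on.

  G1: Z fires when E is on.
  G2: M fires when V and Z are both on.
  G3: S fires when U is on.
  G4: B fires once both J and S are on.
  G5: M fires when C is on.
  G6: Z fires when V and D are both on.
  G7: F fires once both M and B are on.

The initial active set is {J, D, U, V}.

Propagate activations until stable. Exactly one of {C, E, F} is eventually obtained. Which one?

F

G3: U on → S on.
V and D are on, so Z fires (G6).
V and Z are on, so M fires (G2).
J and S are on, so B fires (G4).
M and B are on, so F fires (G7).
No rule produces E, and it is not given. No rule produces C, and it is not given.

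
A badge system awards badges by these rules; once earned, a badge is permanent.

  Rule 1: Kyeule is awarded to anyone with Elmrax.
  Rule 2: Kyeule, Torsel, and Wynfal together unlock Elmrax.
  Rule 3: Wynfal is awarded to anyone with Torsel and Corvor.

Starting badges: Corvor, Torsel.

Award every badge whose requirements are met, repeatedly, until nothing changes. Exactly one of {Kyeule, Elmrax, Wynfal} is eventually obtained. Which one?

Wynfal

With Torsel and Corvor, Wynfal is earned (Rule 3).
Elmrax would need Kyeule, Torsel, and Wynfal (Rule 2), but Kyeule is never earned. Kyeule would need Elmrax (Rule 1), but Elmrax is never earned.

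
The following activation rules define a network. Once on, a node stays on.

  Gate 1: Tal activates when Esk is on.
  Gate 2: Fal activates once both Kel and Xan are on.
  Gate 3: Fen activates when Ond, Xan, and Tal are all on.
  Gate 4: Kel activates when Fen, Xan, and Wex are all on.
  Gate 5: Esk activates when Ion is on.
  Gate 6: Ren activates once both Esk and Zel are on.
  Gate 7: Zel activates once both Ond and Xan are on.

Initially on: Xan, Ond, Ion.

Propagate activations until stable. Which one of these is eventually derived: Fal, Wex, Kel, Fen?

Ion is on, so Esk activates (Gate 5).
Esk is on, so Tal activates (Gate 1).
Gate 3: Ond, Xan, and Tal on → Fen on.
No rule produces Wex, and it is not given. Fal would need Kel and Xan (Gate 2), but Kel never turns on. Kel would need Fen, Xan, and Wex (Gate 4), but Wex never turns on.

Fen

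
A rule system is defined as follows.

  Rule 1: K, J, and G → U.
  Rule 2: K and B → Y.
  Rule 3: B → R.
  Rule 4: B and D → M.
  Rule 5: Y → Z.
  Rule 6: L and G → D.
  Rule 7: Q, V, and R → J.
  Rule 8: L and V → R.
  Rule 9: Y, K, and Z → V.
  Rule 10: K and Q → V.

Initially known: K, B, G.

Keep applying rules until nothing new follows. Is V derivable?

Yes

K and B hold, so Y follows (Rule 2).
Y holds, so Z follows (Rule 5).
From Y, K, and Z, Rule 9 gives V.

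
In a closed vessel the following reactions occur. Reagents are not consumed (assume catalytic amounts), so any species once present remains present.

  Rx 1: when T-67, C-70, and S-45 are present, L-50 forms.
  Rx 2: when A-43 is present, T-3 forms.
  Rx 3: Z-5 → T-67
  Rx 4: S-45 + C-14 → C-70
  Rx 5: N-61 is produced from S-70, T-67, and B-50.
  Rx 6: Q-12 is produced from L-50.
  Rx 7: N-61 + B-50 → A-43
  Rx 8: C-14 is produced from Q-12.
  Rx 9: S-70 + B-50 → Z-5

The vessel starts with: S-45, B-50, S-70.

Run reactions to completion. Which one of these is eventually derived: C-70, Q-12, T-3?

T-3

S-70 and B-50 present → Z-5 forms (Rx 9).
Z-5 present → T-67 forms (Rx 3).
S-70, T-67, and B-50 present → N-61 forms (Rx 5).
N-61 and B-50 present → A-43 forms (Rx 7).
A-43 present → T-3 forms (Rx 2).
C-70 would need S-45 and C-14 (Rx 4), but C-14 never forms. Q-12 would need L-50 (Rx 6), but L-50 never forms.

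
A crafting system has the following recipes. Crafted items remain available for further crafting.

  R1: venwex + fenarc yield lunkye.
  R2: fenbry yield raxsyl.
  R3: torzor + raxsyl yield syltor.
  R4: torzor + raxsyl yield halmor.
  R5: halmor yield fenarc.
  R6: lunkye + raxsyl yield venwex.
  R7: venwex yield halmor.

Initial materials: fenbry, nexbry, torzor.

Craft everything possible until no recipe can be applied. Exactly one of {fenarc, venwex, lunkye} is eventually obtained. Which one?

Using R2, fenbry makes raxsyl.
torzor + raxsyl → halmor (R4).
halmor → fenarc (R5).
venwex would need lunkye and raxsyl (R6), but lunkye is never obtained. lunkye would need venwex and fenarc (R1), but venwex is never obtained.

fenarc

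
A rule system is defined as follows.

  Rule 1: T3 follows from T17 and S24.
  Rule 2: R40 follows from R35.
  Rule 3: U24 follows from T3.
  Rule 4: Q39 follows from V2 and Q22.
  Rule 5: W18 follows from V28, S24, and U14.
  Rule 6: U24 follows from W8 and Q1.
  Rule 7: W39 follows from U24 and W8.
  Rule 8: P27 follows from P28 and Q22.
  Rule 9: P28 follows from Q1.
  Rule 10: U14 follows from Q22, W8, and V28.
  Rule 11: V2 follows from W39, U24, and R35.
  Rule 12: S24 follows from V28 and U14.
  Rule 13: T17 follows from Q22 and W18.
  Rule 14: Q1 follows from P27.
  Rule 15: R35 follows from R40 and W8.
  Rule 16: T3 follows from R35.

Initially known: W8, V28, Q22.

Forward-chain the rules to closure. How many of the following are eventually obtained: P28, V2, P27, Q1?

0

P28 would need Q1 (Rule 9), but Q1 is never established.
V2 would need W39, U24, and R35 (Rule 11), but R35 is never established.
P27 would need P28 and Q22 (Rule 8), but P28 is never established.
Q1 would need P27 (Rule 14), but P27 is never established.
None of the 4 are reached.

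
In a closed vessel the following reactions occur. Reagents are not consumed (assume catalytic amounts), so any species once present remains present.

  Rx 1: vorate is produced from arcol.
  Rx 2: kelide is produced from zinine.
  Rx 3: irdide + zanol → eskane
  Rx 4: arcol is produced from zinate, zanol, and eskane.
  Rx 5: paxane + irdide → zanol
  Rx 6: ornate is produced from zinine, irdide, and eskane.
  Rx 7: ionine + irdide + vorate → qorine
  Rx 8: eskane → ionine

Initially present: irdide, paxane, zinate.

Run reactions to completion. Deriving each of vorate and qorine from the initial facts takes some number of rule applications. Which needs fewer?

vorate: paxane and irdide present → zanol forms (Rx 5). irdide and zanol present → eskane forms (Rx 3). zinate, zanol, and eskane present → arcol forms (Rx 4). arcol present → vorate forms (Rx 1). [4 rule applications]
qorine: paxane and irdide present → zanol forms (Rx 5). irdide and zanol present → eskane forms (Rx 3). zinate, zanol, and eskane present → arcol forms (Rx 4). eskane present → ionine forms (Rx 8). arcol present → vorate forms (Rx 1). ionine, irdide, and vorate present → qorine forms (Rx 7). [6 rule applications]
vorate needs fewer.

vorate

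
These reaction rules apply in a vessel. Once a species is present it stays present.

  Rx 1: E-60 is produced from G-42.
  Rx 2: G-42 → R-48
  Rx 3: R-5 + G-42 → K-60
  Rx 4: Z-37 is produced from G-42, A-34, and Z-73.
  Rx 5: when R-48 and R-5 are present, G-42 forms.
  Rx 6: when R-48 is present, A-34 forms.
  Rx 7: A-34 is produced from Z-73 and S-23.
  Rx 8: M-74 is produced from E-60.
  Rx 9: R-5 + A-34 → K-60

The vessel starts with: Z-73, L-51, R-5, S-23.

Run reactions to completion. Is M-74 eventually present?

No

M-74 would need E-60 (Rx 8), but E-60 never forms.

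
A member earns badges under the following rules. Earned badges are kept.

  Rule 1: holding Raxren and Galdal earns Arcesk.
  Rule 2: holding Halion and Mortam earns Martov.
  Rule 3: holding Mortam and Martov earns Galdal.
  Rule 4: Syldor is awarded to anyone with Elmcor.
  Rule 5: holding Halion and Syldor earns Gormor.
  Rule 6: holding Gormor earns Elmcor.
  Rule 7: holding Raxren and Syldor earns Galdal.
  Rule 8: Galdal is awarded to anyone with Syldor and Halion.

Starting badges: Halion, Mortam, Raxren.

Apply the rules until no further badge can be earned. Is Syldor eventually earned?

No

Syldor would need Elmcor (Rule 4), but Elmcor is never earned.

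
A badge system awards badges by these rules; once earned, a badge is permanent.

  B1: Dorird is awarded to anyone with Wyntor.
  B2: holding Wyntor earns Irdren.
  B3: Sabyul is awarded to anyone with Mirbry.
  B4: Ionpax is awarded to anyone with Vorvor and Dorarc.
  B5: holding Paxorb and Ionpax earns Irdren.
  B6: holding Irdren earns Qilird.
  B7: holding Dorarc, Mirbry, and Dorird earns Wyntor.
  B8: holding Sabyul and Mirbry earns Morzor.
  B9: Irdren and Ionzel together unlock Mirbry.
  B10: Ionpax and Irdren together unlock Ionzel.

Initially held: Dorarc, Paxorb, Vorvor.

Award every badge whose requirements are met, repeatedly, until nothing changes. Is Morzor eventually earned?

Yes

With Vorvor and Dorarc, Ionpax is earned (B4).
With Paxorb and Ionpax, Irdren is earned (B5).
With Ionpax and Irdren, Ionzel is earned (B10).
With Irdren and Ionzel, Mirbry is earned (B9).
With Mirbry, Sabyul is earned (B3).
With Sabyul and Mirbry, Morzor is earned (B8).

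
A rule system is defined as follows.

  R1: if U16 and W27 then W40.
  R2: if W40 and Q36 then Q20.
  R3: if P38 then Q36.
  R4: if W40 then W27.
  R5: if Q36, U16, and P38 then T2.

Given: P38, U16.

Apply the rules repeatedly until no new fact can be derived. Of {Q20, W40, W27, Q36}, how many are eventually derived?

From P38, R3 gives Q36.
Q20 would need W40 and Q36 (R2), but W40 is never established.
W40 would need U16 and W27 (R1), but W27 is never established.
W27 would need W40 (R4), but W40 is never established.
Q36: reached.
Reached: Q36 — 1 of the 4.

1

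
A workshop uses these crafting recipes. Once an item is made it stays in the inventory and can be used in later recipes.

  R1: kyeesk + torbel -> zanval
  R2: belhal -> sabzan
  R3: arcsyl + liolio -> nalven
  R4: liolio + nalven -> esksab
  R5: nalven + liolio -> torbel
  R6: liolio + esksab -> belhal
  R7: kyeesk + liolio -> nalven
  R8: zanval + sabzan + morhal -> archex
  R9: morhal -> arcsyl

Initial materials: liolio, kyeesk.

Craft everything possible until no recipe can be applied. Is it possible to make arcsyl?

No

arcsyl would need morhal (R9), but morhal is never obtained.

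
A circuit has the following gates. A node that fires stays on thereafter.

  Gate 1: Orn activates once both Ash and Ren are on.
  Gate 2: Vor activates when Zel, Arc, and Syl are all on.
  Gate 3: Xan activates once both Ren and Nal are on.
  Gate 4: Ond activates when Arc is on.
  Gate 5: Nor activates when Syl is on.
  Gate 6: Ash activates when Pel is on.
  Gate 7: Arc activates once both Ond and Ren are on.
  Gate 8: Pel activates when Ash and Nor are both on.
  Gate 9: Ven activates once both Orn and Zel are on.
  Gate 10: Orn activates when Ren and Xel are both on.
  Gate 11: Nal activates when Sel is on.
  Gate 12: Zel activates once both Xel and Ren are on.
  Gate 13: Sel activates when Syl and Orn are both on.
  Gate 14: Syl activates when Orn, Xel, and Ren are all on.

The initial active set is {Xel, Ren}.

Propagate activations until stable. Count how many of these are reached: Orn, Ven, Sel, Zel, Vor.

4

Gate 12: Xel and Ren on → Zel on.
Ren and Xel are on, so Orn activates (Gate 10).
Orn and Zel are on, so Ven activates (Gate 9).
Orn, Xel, and Ren are on, so Syl activates (Gate 14).
Syl and Orn are on, so Sel activates (Gate 13).
Orn: reached.
Ven: reached.
Sel: reached.
Zel: reached.
Vor would need Zel, Arc, and Syl (Gate 2), but Arc never turns on.
Reached: Orn, Ven, Sel, and Zel — 4 of the 5.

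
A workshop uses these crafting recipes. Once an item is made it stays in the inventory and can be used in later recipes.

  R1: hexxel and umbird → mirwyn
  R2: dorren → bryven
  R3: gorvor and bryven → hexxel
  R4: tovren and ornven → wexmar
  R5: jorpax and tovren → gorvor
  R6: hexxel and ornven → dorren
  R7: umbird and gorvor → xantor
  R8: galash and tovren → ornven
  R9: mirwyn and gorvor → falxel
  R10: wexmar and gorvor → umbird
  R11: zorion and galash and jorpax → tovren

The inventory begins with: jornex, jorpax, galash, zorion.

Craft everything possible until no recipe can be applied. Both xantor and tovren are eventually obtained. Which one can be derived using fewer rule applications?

tovren

tovren: Using R11, zorion, galash, and jorpax make tovren. [1 rule application]
xantor: Using R11, zorion, galash, and jorpax make tovren. Using R8, galash and tovren make ornven. Using R5, jorpax and tovren make gorvor. tovren and ornven → wexmar (R4). wexmar and gorvor → umbird (R10). umbird and gorvor → xantor (R7). [6 rule applications]
tovren needs fewer.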